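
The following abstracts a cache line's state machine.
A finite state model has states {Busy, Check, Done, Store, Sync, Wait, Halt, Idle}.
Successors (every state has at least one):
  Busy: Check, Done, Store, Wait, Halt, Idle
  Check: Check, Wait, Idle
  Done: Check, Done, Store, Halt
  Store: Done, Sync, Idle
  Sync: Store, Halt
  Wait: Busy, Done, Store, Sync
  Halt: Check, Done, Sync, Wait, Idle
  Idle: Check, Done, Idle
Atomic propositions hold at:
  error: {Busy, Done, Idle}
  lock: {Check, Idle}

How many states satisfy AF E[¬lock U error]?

7

Sat(¬lock) = {Busy, Done, Store, Sync, Wait, Halt}
E[¬lock U error]: least fixpoint, start Z0 = Sat(error) = {Busy, Done, Idle}, add states in Sat(¬lock) with some successor in Z. Z1 = {Busy, Done, Store, Wait, Halt, Idle}; Z2 = {Busy, Done, Store, Sync, Wait, Halt, Idle}; fixed.
Sat(E[¬lock U error]) = {Busy, Done, Store, Sync, Wait, Halt, Idle}
AF E[¬lock U error]: least fixpoint, start Z0 = {Busy, Done, Store, Sync, Wait, Halt, Idle}, add states with every successor in Z. Already a fixed point.
Sat(AF E[¬lock U error]) = {Busy, Done, Store, Sync, Wait, Halt, Idle}
|Sat(AF E[¬lock U error])| = |{Busy, Done, Store, Sync, Wait, Halt, Idle}| = 7.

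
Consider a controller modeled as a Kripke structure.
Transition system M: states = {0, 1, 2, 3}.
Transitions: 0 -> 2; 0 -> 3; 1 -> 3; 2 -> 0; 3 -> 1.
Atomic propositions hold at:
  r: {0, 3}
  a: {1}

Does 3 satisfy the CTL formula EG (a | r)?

Sat(a | r) = {0, 1, 3}
EG (a | r): greatest fixpoint, start Z0 = {0, 1, 3}, keep only states in Sat with some successor in Z. Already a fixed point.
Sat(EG (a | r)) = {0, 1, 3}
3 ∈ Sat(EG (a | r)) = {0, 1, 3}, so the formula holds at 3.

Yes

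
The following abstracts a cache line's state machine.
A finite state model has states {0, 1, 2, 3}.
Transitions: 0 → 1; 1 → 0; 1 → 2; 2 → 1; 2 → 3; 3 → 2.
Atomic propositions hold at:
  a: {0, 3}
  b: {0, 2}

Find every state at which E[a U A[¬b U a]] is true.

{0, 3}

Sat(¬b) = {1, 3}
A[¬b U a]: least fixpoint, start Z0 = Sat(a) = {0, 3}, add states in Sat(¬b) with every successor in Z. Already a fixed point.
Sat(A[¬b U a]) = {0, 3}
E[a U A[¬b U a]]: least fixpoint, start Z0 = Sat(A[¬b U a]) = {0, 3}, add states in Sat(a) with some successor in Z. Already a fixed point.
Sat(E[a U A[¬b U a]]) = {0, 3}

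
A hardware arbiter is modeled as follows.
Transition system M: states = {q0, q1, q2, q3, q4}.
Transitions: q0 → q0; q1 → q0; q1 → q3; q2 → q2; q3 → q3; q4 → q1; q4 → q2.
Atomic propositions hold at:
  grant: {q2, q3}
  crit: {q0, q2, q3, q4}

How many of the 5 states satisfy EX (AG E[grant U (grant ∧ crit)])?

Sat(grant ∧ crit) = {q2, q3}
E[grant U (grant ∧ crit)]: least fixpoint, start Z0 = Sat((grant ∧ crit)) = {q2, q3}, add states in Sat(grant) with some successor in Z. Already a fixed point.
Sat(E[grant U (grant ∧ crit)]) = {q2, q3}
AG E[grant U (grant ∧ crit)]: greatest fixpoint, start Z0 = {q2, q3}, keep only states in Sat with every successor in Z. Already a fixed point.
Sat(AG E[grant U (grant ∧ crit)]) = {q2, q3}
Sat(EX (AG E[grant U (grant ∧ crit)])) = {s : some successor in {q2, q3}} = {q1, q2, q3, q4}
|Sat(EX (AG E[grant U (grant ∧ crit)]))| = |{q1, q2, q3, q4}| = 4.

4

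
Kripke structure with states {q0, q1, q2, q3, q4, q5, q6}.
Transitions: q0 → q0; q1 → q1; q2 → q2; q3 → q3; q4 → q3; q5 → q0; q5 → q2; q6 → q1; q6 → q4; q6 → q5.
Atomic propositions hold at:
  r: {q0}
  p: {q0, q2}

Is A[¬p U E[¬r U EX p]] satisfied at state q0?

Sat(¬p) = {q1, q3, q4, q5, q6}
Sat(¬r) = {q1, q2, q3, q4, q5, q6}
Sat(EX p) = {s : some successor in {q0, q2}} = {q0, q2, q5}
E[¬r U EX p]: least fixpoint, start Z0 = Sat(EX p) = {q0, q2, q5}, add states in Sat(¬r) with some successor in Z. Z1 = {q0, q2, q5, q6}; fixed.
Sat(E[¬r U EX p]) = {q0, q2, q5, q6}
A[¬p U E[¬r U EX p]]: least fixpoint, start Z0 = Sat(E[¬r U EX p]) = {q0, q2, q5, q6}, add states in Sat(¬p) with every successor in Z. Already a fixed point.
Sat(A[¬p U E[¬r U EX p]]) = {q0, q2, q5, q6}
q0 ∈ Sat(A[¬p U E[¬r U EX p]]) = {q0, q2, q5, q6}, so the formula holds at q0.

Yes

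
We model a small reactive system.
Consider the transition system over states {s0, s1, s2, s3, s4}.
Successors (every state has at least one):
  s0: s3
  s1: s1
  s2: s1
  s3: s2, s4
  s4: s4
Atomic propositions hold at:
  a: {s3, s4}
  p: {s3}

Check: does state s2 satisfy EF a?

No

EF a: least fixpoint, start Z0 = {s3, s4}, add states with some successor in Z. Z1 = {s0, s3, s4}; fixed.
Sat(EF a) = {s0, s3, s4}
s2 ∉ Sat(EF a) = {s0, s3, s4}, so the formula does not hold at s2.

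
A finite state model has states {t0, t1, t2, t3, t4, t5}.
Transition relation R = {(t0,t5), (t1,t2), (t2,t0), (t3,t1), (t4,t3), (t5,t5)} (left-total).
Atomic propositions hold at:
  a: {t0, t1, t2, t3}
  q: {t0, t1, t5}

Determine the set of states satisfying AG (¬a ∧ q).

Sat(¬a) = {t4, t5}
Sat(¬a ∧ q) = {t5}
AG (¬a ∧ q): greatest fixpoint, start Z0 = {t5}, keep only states in Sat with every successor in Z. Already a fixed point.
Sat(AG (¬a ∧ q)) = {t5}

{t5}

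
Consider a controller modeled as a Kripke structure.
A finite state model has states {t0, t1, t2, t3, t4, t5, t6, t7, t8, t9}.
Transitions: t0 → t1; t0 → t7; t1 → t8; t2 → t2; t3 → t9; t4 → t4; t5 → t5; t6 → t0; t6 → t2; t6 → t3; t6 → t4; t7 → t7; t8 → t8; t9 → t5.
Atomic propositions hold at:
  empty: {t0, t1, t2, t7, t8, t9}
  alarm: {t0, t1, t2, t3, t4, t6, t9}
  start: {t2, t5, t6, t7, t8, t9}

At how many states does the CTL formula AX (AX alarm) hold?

Sat(AX alarm) = {s : every successor in {t0, t1, t2, t3, t4, t6, t9}} = {t2, t3, t4, t6}
Sat(AX (AX alarm)) = {s : every successor in {t2, t3, t4, t6}} = {t2, t4}
|Sat(AX (AX alarm))| = |{t2, t4}| = 2.

2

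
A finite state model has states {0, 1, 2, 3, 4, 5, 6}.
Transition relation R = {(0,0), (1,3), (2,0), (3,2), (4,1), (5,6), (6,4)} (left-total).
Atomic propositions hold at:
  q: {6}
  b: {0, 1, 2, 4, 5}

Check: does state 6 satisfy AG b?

No

AG b: greatest fixpoint, start Z0 = {0, 1, 2, 4, 5}, keep only states in Sat with every successor in Z. Z1 = {0, 2, 4}; Z2 = {0, 2}; fixed.
Sat(AG b) = {0, 2}
6 ∉ Sat(AG b) = {0, 2}, so the formula does not hold at 6.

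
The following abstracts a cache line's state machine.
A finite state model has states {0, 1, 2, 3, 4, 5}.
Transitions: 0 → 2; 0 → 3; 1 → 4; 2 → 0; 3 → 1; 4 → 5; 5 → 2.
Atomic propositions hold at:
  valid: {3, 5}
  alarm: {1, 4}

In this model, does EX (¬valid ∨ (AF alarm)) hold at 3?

Sat(¬valid) = {0, 1, 2, 4}
AF alarm: least fixpoint, start Z0 = {1, 4}, add states with every successor in Z. Z1 = {1, 3, 4}; fixed.
Sat(AF alarm) = {1, 3, 4}
Sat(¬valid ∨ (AF alarm)) = {0, 1, 2, 3, 4}
Sat(EX (¬valid ∨ (AF alarm))) = {s : some successor in {0, 1, 2, 3, 4}} = {0, 1, 2, 3, 5}
3 ∈ Sat(EX (¬valid ∨ (AF alarm))) = {0, 1, 2, 3, 5}, so the formula holds at 3.

Yes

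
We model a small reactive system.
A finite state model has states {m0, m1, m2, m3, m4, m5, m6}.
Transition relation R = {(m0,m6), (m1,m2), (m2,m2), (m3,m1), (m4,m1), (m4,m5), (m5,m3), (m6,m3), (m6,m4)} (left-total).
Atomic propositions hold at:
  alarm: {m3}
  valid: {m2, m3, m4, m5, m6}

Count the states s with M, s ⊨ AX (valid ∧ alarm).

1

Sat(valid ∧ alarm) = {m3}
Sat(AX (valid ∧ alarm)) = {s : every successor in {m3}} = {m5}
|Sat(AX (valid ∧ alarm))| = |{m5}| = 1.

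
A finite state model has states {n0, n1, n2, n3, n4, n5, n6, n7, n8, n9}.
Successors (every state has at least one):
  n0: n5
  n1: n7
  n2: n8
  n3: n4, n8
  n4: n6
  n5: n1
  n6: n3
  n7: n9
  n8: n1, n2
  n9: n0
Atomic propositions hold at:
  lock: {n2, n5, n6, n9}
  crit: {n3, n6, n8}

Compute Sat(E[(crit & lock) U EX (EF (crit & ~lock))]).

{n2, n3, n4, n6, n8}

Sat(crit & lock) = {n6}
Sat(~lock) = {n0, n1, n3, n4, n7, n8}
Sat(crit & ~lock) = {n3, n8}
EF (crit & ~lock): least fixpoint, start Z0 = {n3, n8}, add states with some successor in Z. Z1 = {n2, n3, n6, n8}; Z2 = {n2, n3, n4, n6, n8}; fixed.
Sat(EF (crit & ~lock)) = {n2, n3, n4, n6, n8}
Sat(EX (EF (crit & ~lock))) = {s : some successor in {n2, n3, n4, n6, n8}} = {n2, n3, n4, n6, n8}
E[(crit & lock) U EX (EF (crit & ~lock))]: least fixpoint, start Z0 = Sat(EX (EF (crit & ~lock))) = {n2, n3, n4, n6, n8}, add states in Sat(crit & lock) with some successor in Z. Already a fixed point.
Sat(E[(crit & lock) U EX (EF (crit & ~lock))]) = {n2, n3, n4, n6, n8}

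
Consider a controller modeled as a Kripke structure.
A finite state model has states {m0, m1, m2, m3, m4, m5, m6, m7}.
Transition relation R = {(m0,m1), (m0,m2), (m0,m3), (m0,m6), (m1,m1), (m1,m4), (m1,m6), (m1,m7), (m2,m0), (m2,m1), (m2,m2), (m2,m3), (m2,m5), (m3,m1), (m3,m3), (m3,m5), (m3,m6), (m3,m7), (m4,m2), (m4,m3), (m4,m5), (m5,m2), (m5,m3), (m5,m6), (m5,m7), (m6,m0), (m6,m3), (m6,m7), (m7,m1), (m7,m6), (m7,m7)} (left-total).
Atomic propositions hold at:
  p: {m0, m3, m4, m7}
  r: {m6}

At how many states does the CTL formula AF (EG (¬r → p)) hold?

5

Sat(¬r) = {m0, m1, m2, m3, m4, m5, m7}
Sat(¬r → p) = {m0, m3, m4, m6, m7}
EG (¬r → p): greatest fixpoint, start Z0 = {m0, m3, m4, m6, m7}, keep only states in Sat with some successor in Z. Already a fixed point.
Sat(EG (¬r → p)) = {m0, m3, m4, m6, m7}
AF (EG (¬r → p)): least fixpoint, start Z0 = {m0, m3, m4, m6, m7}, add states with every successor in Z. Already a fixed point.
Sat(AF (EG (¬r → p))) = {m0, m3, m4, m6, m7}
|Sat(AF (EG (¬r → p)))| = |{m0, m3, m4, m6, m7}| = 5.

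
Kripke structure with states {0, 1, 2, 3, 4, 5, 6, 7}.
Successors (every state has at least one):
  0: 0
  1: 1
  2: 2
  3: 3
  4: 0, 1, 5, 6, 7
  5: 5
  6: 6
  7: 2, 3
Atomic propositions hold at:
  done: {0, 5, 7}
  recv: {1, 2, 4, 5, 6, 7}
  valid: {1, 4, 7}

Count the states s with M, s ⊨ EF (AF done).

4

AF done: least fixpoint, start Z0 = {0, 5, 7}, add states with every successor in Z. Already a fixed point.
Sat(AF done) = {0, 5, 7}
EF (AF done): least fixpoint, start Z0 = {0, 5, 7}, add states with some successor in Z. Z1 = {0, 4, 5, 7}; fixed.
Sat(EF (AF done)) = {0, 4, 5, 7}
|Sat(EF (AF done))| = |{0, 4, 5, 7}| = 4.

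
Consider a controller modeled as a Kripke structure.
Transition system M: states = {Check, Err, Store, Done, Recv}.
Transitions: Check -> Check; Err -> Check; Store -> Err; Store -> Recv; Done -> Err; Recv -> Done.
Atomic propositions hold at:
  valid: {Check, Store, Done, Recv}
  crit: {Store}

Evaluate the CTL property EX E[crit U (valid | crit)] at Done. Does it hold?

Sat(valid | crit) = {Check, Store, Done, Recv}
E[crit U (valid | crit)]: least fixpoint, start Z0 = Sat((valid | crit)) = {Check, Store, Done, Recv}, add states in Sat(crit) with some successor in Z. Already a fixed point.
Sat(E[crit U (valid | crit)]) = {Check, Store, Done, Recv}
Sat(EX E[crit U (valid | crit)]) = {s : some successor in {Check, Store, Done, Recv}} = {Check, Err, Store, Recv}
Done ∉ Sat(EX E[crit U (valid | crit)]) = {Check, Err, Store, Recv}, so the formula does not hold at Done.

No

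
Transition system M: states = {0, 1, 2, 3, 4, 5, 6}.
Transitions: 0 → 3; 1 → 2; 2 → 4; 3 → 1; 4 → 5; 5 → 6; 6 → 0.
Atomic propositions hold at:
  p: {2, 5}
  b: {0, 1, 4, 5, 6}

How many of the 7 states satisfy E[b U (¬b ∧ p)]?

2

Sat(¬b) = {2, 3}
Sat(¬b ∧ p) = {2}
E[b U (¬b ∧ p)]: least fixpoint, start Z0 = Sat((¬b ∧ p)) = {2}, add states in Sat(b) with some successor in Z. Z1 = {1, 2}; fixed.
Sat(E[b U (¬b ∧ p)]) = {1, 2}
|Sat(E[b U (¬b ∧ p)])| = |{1, 2}| = 2.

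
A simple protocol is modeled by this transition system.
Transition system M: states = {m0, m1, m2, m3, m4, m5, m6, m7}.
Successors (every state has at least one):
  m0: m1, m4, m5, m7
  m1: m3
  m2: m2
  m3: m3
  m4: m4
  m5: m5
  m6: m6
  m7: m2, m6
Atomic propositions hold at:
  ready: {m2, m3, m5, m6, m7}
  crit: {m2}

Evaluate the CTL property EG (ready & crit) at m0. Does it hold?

No

Sat(ready & crit) = {m2}
EG (ready & crit): greatest fixpoint, start Z0 = {m2}, keep only states in Sat with some successor in Z. Already a fixed point.
Sat(EG (ready & crit)) = {m2}
m0 ∉ Sat(EG (ready & crit)) = {m2}, so the formula does not hold at m0.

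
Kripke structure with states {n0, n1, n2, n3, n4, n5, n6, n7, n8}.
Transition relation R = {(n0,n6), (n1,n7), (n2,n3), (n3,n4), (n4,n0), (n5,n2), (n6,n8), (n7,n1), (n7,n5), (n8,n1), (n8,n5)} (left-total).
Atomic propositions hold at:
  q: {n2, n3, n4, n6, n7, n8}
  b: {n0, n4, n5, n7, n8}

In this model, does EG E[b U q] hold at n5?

E[b U q]: least fixpoint, start Z0 = Sat(q) = {n2, n3, n4, n6, n7, n8}, add states in Sat(b) with some successor in Z. Z1 = {n0, n2, n3, n4, n5, n6, n7, n8}; fixed.
Sat(E[b U q]) = {n0, n2, n3, n4, n5, n6, n7, n8}
EG E[b U q]: greatest fixpoint, start Z0 = {n0, n2, n3, n4, n5, n6, n7, n8}, keep only states in Sat with some successor in Z. Already a fixed point.
Sat(EG E[b U q]) = {n0, n2, n3, n4, n5, n6, n7, n8}
n5 ∈ Sat(EG E[b U q]) = {n0, n2, n3, n4, n5, n6, n7, n8}, so the formula holds at n5.

Yes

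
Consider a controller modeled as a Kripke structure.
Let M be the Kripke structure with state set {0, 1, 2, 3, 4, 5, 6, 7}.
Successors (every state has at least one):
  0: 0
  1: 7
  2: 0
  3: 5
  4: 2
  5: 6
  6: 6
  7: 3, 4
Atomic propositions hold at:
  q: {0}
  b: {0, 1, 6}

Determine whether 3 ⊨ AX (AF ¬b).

Sat(¬b) = {2, 3, 4, 5, 7}
AF ¬b: least fixpoint, start Z0 = {2, 3, 4, 5, 7}, add states with every successor in Z. Z1 = {1, 2, 3, 4, 5, 7}; fixed.
Sat(AF ¬b) = {1, 2, 3, 4, 5, 7}
Sat(AX (AF ¬b)) = {s : every successor in {1, 2, 3, 4, 5, 7}} = {1, 3, 4, 7}
3 ∈ Sat(AX (AF ¬b)) = {1, 3, 4, 7}, so the formula holds at 3.

Yes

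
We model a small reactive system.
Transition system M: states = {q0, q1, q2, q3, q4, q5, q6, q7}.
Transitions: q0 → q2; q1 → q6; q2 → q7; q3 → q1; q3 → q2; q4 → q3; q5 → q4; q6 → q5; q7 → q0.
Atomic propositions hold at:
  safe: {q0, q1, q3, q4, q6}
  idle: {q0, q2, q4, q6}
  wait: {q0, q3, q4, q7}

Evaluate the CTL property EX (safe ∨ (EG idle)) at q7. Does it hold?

Yes

EG idle: greatest fixpoint, start Z0 = {q0, q2, q4, q6}, keep only states in Sat with some successor in Z. Z1 = {q0}; Z2 = ∅; fixed.
Sat(EG idle) = ∅
Sat(safe ∨ (EG idle)) = {q0, q1, q3, q4, q6}
Sat(EX (safe ∨ (EG idle))) = {s : some successor in {q0, q1, q3, q4, q6}} = {q1, q3, q4, q5, q7}
q7 ∈ Sat(EX (safe ∨ (EG idle))) = {q1, q3, q4, q5, q7}, so the formula holds at q7.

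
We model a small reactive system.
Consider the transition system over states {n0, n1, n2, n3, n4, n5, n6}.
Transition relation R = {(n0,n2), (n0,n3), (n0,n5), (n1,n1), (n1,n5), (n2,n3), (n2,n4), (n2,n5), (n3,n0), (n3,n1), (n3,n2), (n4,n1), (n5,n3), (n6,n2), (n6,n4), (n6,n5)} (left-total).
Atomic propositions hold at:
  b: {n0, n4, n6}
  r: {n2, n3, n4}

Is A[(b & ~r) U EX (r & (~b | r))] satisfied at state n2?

Sat(~r) = {n0, n1, n5, n6}
Sat(b & ~r) = {n0, n6}
Sat(~b) = {n1, n2, n3, n5}
Sat(~b | r) = {n1, n2, n3, n4, n5}
Sat(r & (~b | r)) = {n2, n3, n4}
Sat(EX (r & (~b | r))) = {s : some successor in {n2, n3, n4}} = {n0, n2, n3, n5, n6}
A[(b & ~r) U EX (r & (~b | r))]: least fixpoint, start Z0 = Sat(EX (r & (~b | r))) = {n0, n2, n3, n5, n6}, add states in Sat(b & ~r) with every successor in Z. Already a fixed point.
Sat(A[(b & ~r) U EX (r & (~b | r))]) = {n0, n2, n3, n5, n6}
n2 ∈ Sat(A[(b & ~r) U EX (r & (~b | r))]) = {n0, n2, n3, n5, n6}, so the formula holds at n2.

Yes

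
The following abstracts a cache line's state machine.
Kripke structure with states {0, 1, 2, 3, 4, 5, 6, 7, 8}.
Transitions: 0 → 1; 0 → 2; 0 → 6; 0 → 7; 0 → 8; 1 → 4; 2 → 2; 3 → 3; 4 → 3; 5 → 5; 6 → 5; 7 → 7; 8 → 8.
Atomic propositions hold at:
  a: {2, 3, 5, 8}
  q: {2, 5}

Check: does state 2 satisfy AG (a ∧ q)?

Sat(a ∧ q) = {2, 5}
AG (a ∧ q): greatest fixpoint, start Z0 = {2, 5}, keep only states in Sat with every successor in Z. Already a fixed point.
Sat(AG (a ∧ q)) = {2, 5}
2 ∈ Sat(AG (a ∧ q)) = {2, 5}, so the formula holds at 2.

Yes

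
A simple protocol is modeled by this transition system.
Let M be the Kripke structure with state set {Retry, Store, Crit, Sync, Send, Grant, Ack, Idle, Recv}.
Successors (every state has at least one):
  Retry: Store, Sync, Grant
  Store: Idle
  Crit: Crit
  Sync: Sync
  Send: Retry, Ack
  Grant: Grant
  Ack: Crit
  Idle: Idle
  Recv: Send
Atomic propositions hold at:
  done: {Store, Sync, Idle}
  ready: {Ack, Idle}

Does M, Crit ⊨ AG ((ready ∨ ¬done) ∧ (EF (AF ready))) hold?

Sat(¬done) = {Retry, Crit, Send, Grant, Ack, Recv}
Sat(ready ∨ ¬done) = {Retry, Crit, Send, Grant, Ack, Idle, Recv}
AF ready: least fixpoint, start Z0 = {Ack, Idle}, add states with every successor in Z. Z1 = {Store, Ack, Idle}; fixed.
Sat(AF ready) = {Store, Ack, Idle}
EF (AF ready): least fixpoint, start Z0 = {Store, Ack, Idle}, add states with some successor in Z. Z1 = {Retry, Store, Send, Ack, Idle}; Z2 = {Retry, Store, Send, Ack, Idle, Recv}; fixed.
Sat(EF (AF ready)) = {Retry, Store, Send, Ack, Idle, Recv}
Sat((ready ∨ ¬done) ∧ (EF (AF ready))) = {Retry, Send, Ack, Idle, Recv}
AG ((ready ∨ ¬done) ∧ (EF (AF ready))): greatest fixpoint, start Z0 = {Retry, Send, Ack, Idle, Recv}, keep only states in Sat with every successor in Z. Z1 = {Send, Idle, Recv}; Z2 = {Idle, Recv}; Z3 = {Idle}; fixed.
Sat(AG ((ready ∨ ¬done) ∧ (EF (AF ready)))) = {Idle}
Crit ∉ Sat(AG ((ready ∨ ¬done) ∧ (EF (AF ready)))) = {Idle}, so the formula does not hold at Crit.

No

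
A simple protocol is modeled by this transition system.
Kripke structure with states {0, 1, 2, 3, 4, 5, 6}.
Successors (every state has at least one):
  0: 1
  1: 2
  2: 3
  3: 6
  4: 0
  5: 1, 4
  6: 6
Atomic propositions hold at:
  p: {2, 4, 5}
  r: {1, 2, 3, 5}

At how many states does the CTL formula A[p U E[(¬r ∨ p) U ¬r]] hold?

Sat(¬r) = {0, 4, 6}
Sat(¬r ∨ p) = {0, 2, 4, 5, 6}
E[(¬r ∨ p) U ¬r]: least fixpoint, start Z0 = Sat(¬r) = {0, 4, 6}, add states in Sat(¬r ∨ p) with some successor in Z. Z1 = {0, 4, 5, 6}; fixed.
Sat(E[(¬r ∨ p) U ¬r]) = {0, 4, 5, 6}
A[p U E[(¬r ∨ p) U ¬r]]: least fixpoint, start Z0 = Sat(E[(¬r ∨ p) U ¬r]) = {0, 4, 5, 6}, add states in Sat(p) with every successor in Z. Already a fixed point.
Sat(A[p U E[(¬r ∨ p) U ¬r]]) = {0, 4, 5, 6}
|Sat(A[p U E[(¬r ∨ p) U ¬r]])| = |{0, 4, 5, 6}| = 4.

4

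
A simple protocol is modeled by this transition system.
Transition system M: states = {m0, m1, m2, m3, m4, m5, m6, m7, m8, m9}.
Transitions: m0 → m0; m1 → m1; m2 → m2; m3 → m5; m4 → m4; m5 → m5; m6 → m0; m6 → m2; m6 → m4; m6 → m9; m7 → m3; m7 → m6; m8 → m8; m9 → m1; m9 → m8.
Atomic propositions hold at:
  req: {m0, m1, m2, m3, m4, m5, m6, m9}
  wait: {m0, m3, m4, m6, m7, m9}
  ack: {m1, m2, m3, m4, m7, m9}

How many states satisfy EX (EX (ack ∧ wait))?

3

Sat(ack ∧ wait) = {m3, m4, m7, m9}
Sat(EX (ack ∧ wait)) = {s : some successor in {m3, m4, m7, m9}} = {m4, m6, m7}
Sat(EX (EX (ack ∧ wait))) = {s : some successor in {m4, m6, m7}} = {m4, m6, m7}
|Sat(EX (EX (ack ∧ wait)))| = |{m4, m6, m7}| = 3.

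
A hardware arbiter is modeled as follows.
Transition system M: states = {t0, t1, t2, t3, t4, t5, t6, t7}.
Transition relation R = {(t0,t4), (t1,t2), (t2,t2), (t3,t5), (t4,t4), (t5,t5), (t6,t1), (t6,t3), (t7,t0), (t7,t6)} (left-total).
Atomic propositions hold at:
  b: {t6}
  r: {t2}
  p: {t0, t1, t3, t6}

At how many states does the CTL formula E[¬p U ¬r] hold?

7

Sat(¬p) = {t2, t4, t5, t7}
Sat(¬r) = {t0, t1, t3, t4, t5, t6, t7}
E[¬p U ¬r]: least fixpoint, start Z0 = Sat(¬r) = {t0, t1, t3, t4, t5, t6, t7}, add states in Sat(¬p) with some successor in Z. Already a fixed point.
Sat(E[¬p U ¬r]) = {t0, t1, t3, t4, t5, t6, t7}
|Sat(E[¬p U ¬r])| = |{t0, t1, t3, t4, t5, t6, t7}| = 7.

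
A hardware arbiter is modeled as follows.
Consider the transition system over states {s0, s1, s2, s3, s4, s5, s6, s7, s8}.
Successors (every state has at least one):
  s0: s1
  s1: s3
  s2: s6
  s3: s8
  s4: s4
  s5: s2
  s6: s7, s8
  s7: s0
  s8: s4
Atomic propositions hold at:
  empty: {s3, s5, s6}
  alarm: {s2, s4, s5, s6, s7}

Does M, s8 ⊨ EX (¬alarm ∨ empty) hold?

No

Sat(¬alarm) = {s0, s1, s3, s8}
Sat(¬alarm ∨ empty) = {s0, s1, s3, s5, s6, s8}
Sat(EX (¬alarm ∨ empty)) = {s : some successor in {s0, s1, s3, s5, s6, s8}} = {s0, s1, s2, s3, s6, s7}
s8 ∉ Sat(EX (¬alarm ∨ empty)) = {s0, s1, s2, s3, s6, s7}, so the formula does not hold at s8.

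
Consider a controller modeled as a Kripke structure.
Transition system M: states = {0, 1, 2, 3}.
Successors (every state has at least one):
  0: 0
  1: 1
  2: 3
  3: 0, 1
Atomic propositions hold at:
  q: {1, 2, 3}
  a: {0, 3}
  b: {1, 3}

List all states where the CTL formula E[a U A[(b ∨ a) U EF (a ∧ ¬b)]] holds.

Sat(b ∨ a) = {0, 1, 3}
Sat(¬b) = {0, 2}
Sat(a ∧ ¬b) = {0}
EF (a ∧ ¬b): least fixpoint, start Z0 = {0}, add states with some successor in Z. Z1 = {0, 3}; Z2 = {0, 2, 3}; fixed.
Sat(EF (a ∧ ¬b)) = {0, 2, 3}
A[(b ∨ a) U EF (a ∧ ¬b)]: least fixpoint, start Z0 = Sat(EF (a ∧ ¬b)) = {0, 2, 3}, add states in Sat(b ∨ a) with every successor in Z. Already a fixed point.
Sat(A[(b ∨ a) U EF (a ∧ ¬b)]) = {0, 2, 3}
E[a U A[(b ∨ a) U EF (a ∧ ¬b)]]: least fixpoint, start Z0 = Sat(A[(b ∨ a) U EF (a ∧ ¬b)]) = {0, 2, 3}, add states in Sat(a) with some successor in Z. Already a fixed point.
Sat(E[a U A[(b ∨ a) U EF (a ∧ ¬b)]]) = {0, 2, 3}

{0, 2, 3}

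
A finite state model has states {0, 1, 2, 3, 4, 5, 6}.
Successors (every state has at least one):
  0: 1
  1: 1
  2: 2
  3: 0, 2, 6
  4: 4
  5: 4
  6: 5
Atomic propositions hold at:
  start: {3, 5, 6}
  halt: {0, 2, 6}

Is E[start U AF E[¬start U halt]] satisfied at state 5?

Sat(¬start) = {0, 1, 2, 4}
E[¬start U halt]: least fixpoint, start Z0 = Sat(halt) = {0, 2, 6}, add states in Sat(¬start) with some successor in Z. Already a fixed point.
Sat(E[¬start U halt]) = {0, 2, 6}
AF E[¬start U halt]: least fixpoint, start Z0 = {0, 2, 6}, add states with every successor in Z. Z1 = {0, 2, 3, 6}; fixed.
Sat(AF E[¬start U halt]) = {0, 2, 3, 6}
E[start U AF E[¬start U halt]]: least fixpoint, start Z0 = Sat(AF E[¬start U halt]) = {0, 2, 3, 6}, add states in Sat(start) with some successor in Z. Already a fixed point.
Sat(E[start U AF E[¬start U halt]]) = {0, 2, 3, 6}
5 ∉ Sat(E[start U AF E[¬start U halt]]) = {0, 2, 3, 6}, so the formula does not hold at 5.

No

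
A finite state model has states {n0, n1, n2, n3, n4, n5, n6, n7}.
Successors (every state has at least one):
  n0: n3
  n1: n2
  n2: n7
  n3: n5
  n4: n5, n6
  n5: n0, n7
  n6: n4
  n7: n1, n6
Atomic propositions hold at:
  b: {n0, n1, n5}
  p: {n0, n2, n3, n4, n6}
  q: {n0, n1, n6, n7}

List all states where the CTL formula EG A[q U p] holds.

A[q U p]: least fixpoint, start Z0 = Sat(p) = {n0, n2, n3, n4, n6}, add states in Sat(q) with every successor in Z. Z1 = {n0, n1, n2, n3, n4, n6}; Z2 = {n0, n1, n2, n3, n4, n6, n7}; fixed.
Sat(A[q U p]) = {n0, n1, n2, n3, n4, n6, n7}
EG A[q U p]: greatest fixpoint, start Z0 = {n0, n1, n2, n3, n4, n6, n7}, keep only states in Sat with some successor in Z. Z1 = {n0, n1, n2, n4, n6, n7}; Z2 = {n1, n2, n4, n6, n7}; fixed.
Sat(EG A[q U p]) = {n1, n2, n4, n6, n7}

{n1, n2, n4, n6, n7}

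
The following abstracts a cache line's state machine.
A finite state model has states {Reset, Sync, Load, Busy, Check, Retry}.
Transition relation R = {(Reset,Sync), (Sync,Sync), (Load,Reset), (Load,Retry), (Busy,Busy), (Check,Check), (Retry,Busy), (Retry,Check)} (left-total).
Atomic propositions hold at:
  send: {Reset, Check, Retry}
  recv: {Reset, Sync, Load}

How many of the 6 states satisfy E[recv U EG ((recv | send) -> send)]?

Sat(recv | send) = {Reset, Sync, Load, Check, Retry}
Sat((recv | send) -> send) = {Reset, Busy, Check, Retry}
EG ((recv | send) -> send): greatest fixpoint, start Z0 = {Reset, Busy, Check, Retry}, keep only states in Sat with some successor in Z. Z1 = {Busy, Check, Retry}; fixed.
Sat(EG ((recv | send) -> send)) = {Busy, Check, Retry}
E[recv U EG ((recv | send) -> send)]: least fixpoint, start Z0 = Sat(EG ((recv | send) -> send)) = {Busy, Check, Retry}, add states in Sat(recv) with some successor in Z. Z1 = {Load, Busy, Check, Retry}; fixed.
Sat(E[recv U EG ((recv | send) -> send)]) = {Load, Busy, Check, Retry}
|Sat(E[recv U EG ((recv | send) -> send)])| = |{Load, Busy, Check, Retry}| = 4.

4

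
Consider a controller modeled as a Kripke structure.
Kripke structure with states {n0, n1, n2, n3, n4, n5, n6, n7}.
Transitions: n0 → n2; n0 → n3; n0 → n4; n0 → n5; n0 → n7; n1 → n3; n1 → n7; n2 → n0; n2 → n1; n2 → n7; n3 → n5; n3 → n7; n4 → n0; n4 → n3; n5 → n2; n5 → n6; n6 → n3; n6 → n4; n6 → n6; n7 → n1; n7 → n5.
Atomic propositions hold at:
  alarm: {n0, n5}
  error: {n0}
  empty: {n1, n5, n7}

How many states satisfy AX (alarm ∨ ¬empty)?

Sat(¬empty) = {n0, n2, n3, n4, n6}
Sat(alarm ∨ ¬empty) = {n0, n2, n3, n4, n5, n6}
Sat(AX (alarm ∨ ¬empty)) = {s : every successor in {n0, n2, n3, n4, n5, n6}} = {n4, n5, n6}
|Sat(AX (alarm ∨ ¬empty))| = |{n4, n5, n6}| = 3.

3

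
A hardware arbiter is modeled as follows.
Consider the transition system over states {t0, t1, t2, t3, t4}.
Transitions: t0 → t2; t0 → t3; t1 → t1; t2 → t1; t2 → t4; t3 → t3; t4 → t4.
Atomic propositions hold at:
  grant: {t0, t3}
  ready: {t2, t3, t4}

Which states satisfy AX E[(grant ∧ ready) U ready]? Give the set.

{t0, t3, t4}

Sat(grant ∧ ready) = {t3}
E[(grant ∧ ready) U ready]: least fixpoint, start Z0 = Sat(ready) = {t2, t3, t4}, add states in Sat(grant ∧ ready) with some successor in Z. Already a fixed point.
Sat(E[(grant ∧ ready) U ready]) = {t2, t3, t4}
Sat(AX E[(grant ∧ ready) U ready]) = {s : every successor in {t2, t3, t4}} = {t0, t3, t4}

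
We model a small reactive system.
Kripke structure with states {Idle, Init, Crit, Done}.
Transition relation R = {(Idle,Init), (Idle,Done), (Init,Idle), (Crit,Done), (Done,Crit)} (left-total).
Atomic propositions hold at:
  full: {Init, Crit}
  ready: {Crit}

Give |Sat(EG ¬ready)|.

2

Sat(¬ready) = {Idle, Init, Done}
EG ¬ready: greatest fixpoint, start Z0 = {Idle, Init, Done}, keep only states in Sat with some successor in Z. Z1 = {Idle, Init}; fixed.
Sat(EG ¬ready) = {Idle, Init}
|Sat(EG ¬ready)| = |{Idle, Init}| = 2.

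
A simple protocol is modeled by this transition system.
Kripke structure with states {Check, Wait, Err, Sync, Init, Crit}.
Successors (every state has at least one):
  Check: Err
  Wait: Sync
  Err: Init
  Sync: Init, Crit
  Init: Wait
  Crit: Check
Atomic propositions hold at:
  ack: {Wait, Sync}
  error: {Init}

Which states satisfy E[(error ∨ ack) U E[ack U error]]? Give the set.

{Wait, Sync, Init}

Sat(error ∨ ack) = {Wait, Sync, Init}
E[ack U error]: least fixpoint, start Z0 = Sat(error) = {Init}, add states in Sat(ack) with some successor in Z. Z1 = {Sync, Init}; Z2 = {Wait, Sync, Init}; fixed.
Sat(E[ack U error]) = {Wait, Sync, Init}
E[(error ∨ ack) U E[ack U error]]: least fixpoint, start Z0 = Sat(E[ack U error]) = {Wait, Sync, Init}, add states in Sat(error ∨ ack) with some successor in Z. Already a fixed point.
Sat(E[(error ∨ ack) U E[ack U error]]) = {Wait, Sync, Init}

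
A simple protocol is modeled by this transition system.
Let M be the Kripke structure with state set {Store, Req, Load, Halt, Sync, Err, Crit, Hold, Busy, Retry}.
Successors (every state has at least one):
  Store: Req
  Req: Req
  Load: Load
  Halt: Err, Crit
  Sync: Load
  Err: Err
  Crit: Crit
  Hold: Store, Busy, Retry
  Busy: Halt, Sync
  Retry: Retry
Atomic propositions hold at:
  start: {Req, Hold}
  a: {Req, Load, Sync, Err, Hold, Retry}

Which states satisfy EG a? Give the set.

EG a: greatest fixpoint, start Z0 = {Req, Load, Sync, Err, Hold, Retry}, keep only states in Sat with some successor in Z. Already a fixed point.
Sat(EG a) = {Req, Load, Sync, Err, Hold, Retry}

{Req, Load, Sync, Err, Hold, Retry}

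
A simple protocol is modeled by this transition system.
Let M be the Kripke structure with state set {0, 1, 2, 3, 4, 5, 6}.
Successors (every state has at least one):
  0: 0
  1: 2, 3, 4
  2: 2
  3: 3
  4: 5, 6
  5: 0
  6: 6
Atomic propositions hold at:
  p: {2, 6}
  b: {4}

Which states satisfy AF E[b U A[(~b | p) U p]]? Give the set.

{2, 4, 6}

Sat(~b) = {0, 1, 2, 3, 5, 6}
Sat(~b | p) = {0, 1, 2, 3, 5, 6}
A[(~b | p) U p]: least fixpoint, start Z0 = Sat(p) = {2, 6}, add states in Sat(~b | p) with every successor in Z. Already a fixed point.
Sat(A[(~b | p) U p]) = {2, 6}
E[b U A[(~b | p) U p]]: least fixpoint, start Z0 = Sat(A[(~b | p) U p]) = {2, 6}, add states in Sat(b) with some successor in Z. Z1 = {2, 4, 6}; fixed.
Sat(E[b U A[(~b | p) U p]]) = {2, 4, 6}
AF E[b U A[(~b | p) U p]]: least fixpoint, start Z0 = {2, 4, 6}, add states with every successor in Z. Already a fixed point.
Sat(AF E[b U A[(~b | p) U p]]) = {2, 4, 6}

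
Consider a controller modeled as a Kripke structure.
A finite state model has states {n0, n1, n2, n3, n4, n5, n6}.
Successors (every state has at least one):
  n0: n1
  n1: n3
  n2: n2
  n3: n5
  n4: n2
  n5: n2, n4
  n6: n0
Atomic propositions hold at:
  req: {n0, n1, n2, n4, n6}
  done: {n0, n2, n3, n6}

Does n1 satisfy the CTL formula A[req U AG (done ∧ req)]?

No

Sat(done ∧ req) = {n0, n2, n6}
AG (done ∧ req): greatest fixpoint, start Z0 = {n0, n2, n6}, keep only states in Sat with every successor in Z. Z1 = {n2, n6}; Z2 = {n2}; fixed.
Sat(AG (done ∧ req)) = {n2}
A[req U AG (done ∧ req)]: least fixpoint, start Z0 = Sat(AG (done ∧ req)) = {n2}, add states in Sat(req) with every successor in Z. Z1 = {n2, n4}; fixed.
Sat(A[req U AG (done ∧ req)]) = {n2, n4}
n1 ∉ Sat(A[req U AG (done ∧ req)]) = {n2, n4}, so the formula does not hold at n1.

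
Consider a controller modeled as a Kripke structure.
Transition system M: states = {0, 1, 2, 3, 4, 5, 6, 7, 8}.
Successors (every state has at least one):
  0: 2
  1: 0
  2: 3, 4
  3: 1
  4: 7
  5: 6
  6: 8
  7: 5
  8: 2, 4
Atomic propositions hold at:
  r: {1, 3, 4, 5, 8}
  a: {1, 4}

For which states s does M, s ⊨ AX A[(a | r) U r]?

Sat(a | r) = {1, 3, 4, 5, 8}
A[(a | r) U r]: least fixpoint, start Z0 = Sat(r) = {1, 3, 4, 5, 8}, add states in Sat(a | r) with every successor in Z. Already a fixed point.
Sat(A[(a | r) U r]) = {1, 3, 4, 5, 8}
Sat(AX A[(a | r) U r]) = {s : every successor in {1, 3, 4, 5, 8}} = {2, 3, 6, 7}

{2, 3, 6, 7}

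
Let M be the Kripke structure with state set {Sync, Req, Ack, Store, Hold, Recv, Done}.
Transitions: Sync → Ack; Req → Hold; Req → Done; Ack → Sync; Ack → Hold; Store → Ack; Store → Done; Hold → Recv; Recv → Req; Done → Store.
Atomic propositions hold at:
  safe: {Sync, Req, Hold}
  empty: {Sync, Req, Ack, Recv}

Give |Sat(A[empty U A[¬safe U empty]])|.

4

Sat(¬safe) = {Ack, Store, Recv, Done}
A[¬safe U empty]: least fixpoint, start Z0 = Sat(empty) = {Sync, Req, Ack, Recv}, add states in Sat(¬safe) with every successor in Z. Already a fixed point.
Sat(A[¬safe U empty]) = {Sync, Req, Ack, Recv}
A[empty U A[¬safe U empty]]: least fixpoint, start Z0 = Sat(A[¬safe U empty]) = {Sync, Req, Ack, Recv}, add states in Sat(empty) with every successor in Z. Already a fixed point.
Sat(A[empty U A[¬safe U empty]]) = {Sync, Req, Ack, Recv}
|Sat(A[empty U A[¬safe U empty]])| = |{Sync, Req, Ack, Recv}| = 4.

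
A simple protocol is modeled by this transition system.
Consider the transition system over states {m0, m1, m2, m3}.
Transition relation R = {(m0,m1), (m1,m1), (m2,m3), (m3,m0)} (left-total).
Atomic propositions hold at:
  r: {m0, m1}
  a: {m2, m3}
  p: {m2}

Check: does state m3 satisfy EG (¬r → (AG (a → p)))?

No

Sat(¬r) = {m2, m3}
Sat(a → p) = {m0, m1, m2}
AG (a → p): greatest fixpoint, start Z0 = {m0, m1, m2}, keep only states in Sat with every successor in Z. Z1 = {m0, m1}; fixed.
Sat(AG (a → p)) = {m0, m1}
Sat(¬r → (AG (a → p))) = {m0, m1}
EG (¬r → (AG (a → p))): greatest fixpoint, start Z0 = {m0, m1}, keep only states in Sat with some successor in Z. Already a fixed point.
Sat(EG (¬r → (AG (a → p)))) = {m0, m1}
m3 ∉ Sat(EG (¬r → (AG (a → p)))) = {m0, m1}, so the formula does not hold at m3.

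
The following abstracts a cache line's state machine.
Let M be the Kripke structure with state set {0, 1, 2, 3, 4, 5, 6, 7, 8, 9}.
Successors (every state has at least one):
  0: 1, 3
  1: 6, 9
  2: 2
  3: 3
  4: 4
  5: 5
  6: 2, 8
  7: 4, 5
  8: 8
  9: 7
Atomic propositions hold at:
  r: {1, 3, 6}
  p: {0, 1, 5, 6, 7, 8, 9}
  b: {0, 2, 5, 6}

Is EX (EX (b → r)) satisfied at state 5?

No

Sat(b → r) = {1, 3, 4, 6, 7, 8, 9}
Sat(EX (b → r)) = {s : some successor in {1, 3, 4, 6, 7, 8, 9}} = {0, 1, 3, 4, 6, 7, 8, 9}
Sat(EX (EX (b → r))) = {s : some successor in {0, 1, 3, 4, 6, 7, 8, 9}} = {0, 1, 3, 4, 6, 7, 8, 9}
5 ∉ Sat(EX (EX (b → r))) = {0, 1, 3, 4, 6, 7, 8, 9}, so the formula does not hold at 5.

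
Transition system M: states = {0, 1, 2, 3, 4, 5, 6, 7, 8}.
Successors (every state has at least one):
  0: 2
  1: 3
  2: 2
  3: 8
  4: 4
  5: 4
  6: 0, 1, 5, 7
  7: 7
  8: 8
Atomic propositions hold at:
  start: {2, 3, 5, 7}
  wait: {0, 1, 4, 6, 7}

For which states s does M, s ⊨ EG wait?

EG wait: greatest fixpoint, start Z0 = {0, 1, 4, 6, 7}, keep only states in Sat with some successor in Z. Z1 = {4, 6, 7}; fixed.
Sat(EG wait) = {4, 6, 7}

{4, 6, 7}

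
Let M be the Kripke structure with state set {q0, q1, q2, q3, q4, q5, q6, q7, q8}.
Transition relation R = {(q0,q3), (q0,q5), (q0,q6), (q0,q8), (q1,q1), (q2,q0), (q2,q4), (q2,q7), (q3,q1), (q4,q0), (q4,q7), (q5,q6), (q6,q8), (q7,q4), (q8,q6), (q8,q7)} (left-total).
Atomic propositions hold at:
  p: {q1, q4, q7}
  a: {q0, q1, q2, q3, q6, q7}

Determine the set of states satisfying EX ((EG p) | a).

{q0, q1, q2, q3, q4, q5, q7, q8}

EG p: greatest fixpoint, start Z0 = {q1, q4, q7}, keep only states in Sat with some successor in Z. Already a fixed point.
Sat(EG p) = {q1, q4, q7}
Sat((EG p) | a) = {q0, q1, q2, q3, q4, q6, q7}
Sat(EX ((EG p) | a)) = {s : some successor in {q0, q1, q2, q3, q4, q6, q7}} = {q0, q1, q2, q3, q4, q5, q7, q8}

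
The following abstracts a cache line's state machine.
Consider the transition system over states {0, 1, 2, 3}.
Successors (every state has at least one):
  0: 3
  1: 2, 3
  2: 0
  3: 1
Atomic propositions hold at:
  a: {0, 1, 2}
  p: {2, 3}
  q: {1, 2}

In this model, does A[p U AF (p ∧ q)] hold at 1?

Sat(p ∧ q) = {2}
AF (p ∧ q): least fixpoint, start Z0 = {2}, add states with every successor in Z. Already a fixed point.
Sat(AF (p ∧ q)) = {2}
A[p U AF (p ∧ q)]: least fixpoint, start Z0 = Sat(AF (p ∧ q)) = {2}, add states in Sat(p) with every successor in Z. Already a fixed point.
Sat(A[p U AF (p ∧ q)]) = {2}
1 ∉ Sat(A[p U AF (p ∧ q)]) = {2}, so the formula does not hold at 1.

No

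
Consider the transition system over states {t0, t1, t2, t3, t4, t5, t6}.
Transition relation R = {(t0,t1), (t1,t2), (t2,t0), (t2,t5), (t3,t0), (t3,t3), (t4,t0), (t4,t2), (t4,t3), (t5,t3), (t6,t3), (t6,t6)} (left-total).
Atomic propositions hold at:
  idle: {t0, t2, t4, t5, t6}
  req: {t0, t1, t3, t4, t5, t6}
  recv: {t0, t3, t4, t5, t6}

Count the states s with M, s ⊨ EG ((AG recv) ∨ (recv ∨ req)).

AG recv: greatest fixpoint, start Z0 = {t0, t3, t4, t5, t6}, keep only states in Sat with every successor in Z. Z1 = {t3, t5, t6}; Z2 = {t5, t6}; Z3 = ∅; fixed.
Sat(AG recv) = ∅
Sat(recv ∨ req) = {t0, t1, t3, t4, t5, t6}
Sat((AG recv) ∨ (recv ∨ req)) = {t0, t1, t3, t4, t5, t6}
EG ((AG recv) ∨ (recv ∨ req)): greatest fixpoint, start Z0 = {t0, t1, t3, t4, t5, t6}, keep only states in Sat with some successor in Z. Z1 = {t0, t3, t4, t5, t6}; Z2 = {t3, t4, t5, t6}; fixed.
Sat(EG ((AG recv) ∨ (recv ∨ req))) = {t3, t4, t5, t6}
|Sat(EG ((AG recv) ∨ (recv ∨ req)))| = |{t3, t4, t5, t6}| = 4.

4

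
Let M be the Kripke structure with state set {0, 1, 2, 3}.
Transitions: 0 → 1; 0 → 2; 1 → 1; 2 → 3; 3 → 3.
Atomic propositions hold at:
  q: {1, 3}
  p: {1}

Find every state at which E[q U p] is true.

E[q U p]: least fixpoint, start Z0 = Sat(p) = {1}, add states in Sat(q) with some successor in Z. Already a fixed point.
Sat(E[q U p]) = {1}

{1}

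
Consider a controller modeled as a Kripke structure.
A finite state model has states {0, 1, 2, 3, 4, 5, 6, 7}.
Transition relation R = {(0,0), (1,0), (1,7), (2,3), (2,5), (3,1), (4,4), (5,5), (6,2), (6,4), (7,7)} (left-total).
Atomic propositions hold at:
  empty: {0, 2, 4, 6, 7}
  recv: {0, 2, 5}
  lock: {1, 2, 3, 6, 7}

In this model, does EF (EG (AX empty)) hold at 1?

Yes

Sat(AX empty) = {s : every successor in {0, 2, 4, 6, 7}} = {0, 1, 4, 6, 7}
EG (AX empty): greatest fixpoint, start Z0 = {0, 1, 4, 6, 7}, keep only states in Sat with some successor in Z. Already a fixed point.
Sat(EG (AX empty)) = {0, 1, 4, 6, 7}
EF (EG (AX empty)): least fixpoint, start Z0 = {0, 1, 4, 6, 7}, add states with some successor in Z. Z1 = {0, 1, 3, 4, 6, 7}; Z2 = {0, 1, 2, 3, 4, 6, 7}; fixed.
Sat(EF (EG (AX empty))) = {0, 1, 2, 3, 4, 6, 7}
1 ∈ Sat(EF (EG (AX empty))) = {0, 1, 2, 3, 4, 6, 7}, so the formula holds at 1.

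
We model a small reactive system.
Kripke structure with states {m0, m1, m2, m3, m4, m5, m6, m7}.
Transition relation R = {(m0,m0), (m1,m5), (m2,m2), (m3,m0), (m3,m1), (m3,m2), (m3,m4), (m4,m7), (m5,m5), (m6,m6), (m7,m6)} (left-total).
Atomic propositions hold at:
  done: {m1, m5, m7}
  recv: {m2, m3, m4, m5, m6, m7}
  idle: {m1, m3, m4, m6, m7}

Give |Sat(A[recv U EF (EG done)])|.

EG done: greatest fixpoint, start Z0 = {m1, m5, m7}, keep only states in Sat with some successor in Z. Z1 = {m1, m5}; fixed.
Sat(EG done) = {m1, m5}
EF (EG done): least fixpoint, start Z0 = {m1, m5}, add states with some successor in Z. Z1 = {m1, m3, m5}; fixed.
Sat(EF (EG done)) = {m1, m3, m5}
A[recv U EF (EG done)]: least fixpoint, start Z0 = Sat(EF (EG done)) = {m1, m3, m5}, add states in Sat(recv) with every successor in Z. Already a fixed point.
Sat(A[recv U EF (EG done)]) = {m1, m3, m5}
|Sat(A[recv U EF (EG done)])| = |{m1, m3, m5}| = 3.

3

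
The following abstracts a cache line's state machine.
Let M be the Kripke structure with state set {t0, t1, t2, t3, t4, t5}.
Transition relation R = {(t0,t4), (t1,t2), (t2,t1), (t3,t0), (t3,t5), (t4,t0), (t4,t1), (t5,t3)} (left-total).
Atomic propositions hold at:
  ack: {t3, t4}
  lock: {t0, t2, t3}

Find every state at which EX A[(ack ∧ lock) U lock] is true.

Sat(ack ∧ lock) = {t3}
A[(ack ∧ lock) U lock]: least fixpoint, start Z0 = Sat(lock) = {t0, t2, t3}, add states in Sat(ack ∧ lock) with every successor in Z. Already a fixed point.
Sat(A[(ack ∧ lock) U lock]) = {t0, t2, t3}
Sat(EX A[(ack ∧ lock) U lock]) = {s : some successor in {t0, t2, t3}} = {t1, t3, t4, t5}

{t1, t3, t4, t5}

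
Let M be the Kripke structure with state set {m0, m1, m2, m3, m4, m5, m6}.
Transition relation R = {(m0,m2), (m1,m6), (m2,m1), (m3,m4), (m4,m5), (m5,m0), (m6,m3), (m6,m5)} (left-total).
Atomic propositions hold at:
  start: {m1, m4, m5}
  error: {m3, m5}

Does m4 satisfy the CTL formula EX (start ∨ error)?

Sat(start ∨ error) = {m1, m3, m4, m5}
Sat(EX (start ∨ error)) = {s : some successor in {m1, m3, m4, m5}} = {m2, m3, m4, m6}
m4 ∈ Sat(EX (start ∨ error)) = {m2, m3, m4, m6}, so the formula holds at m4.

Yes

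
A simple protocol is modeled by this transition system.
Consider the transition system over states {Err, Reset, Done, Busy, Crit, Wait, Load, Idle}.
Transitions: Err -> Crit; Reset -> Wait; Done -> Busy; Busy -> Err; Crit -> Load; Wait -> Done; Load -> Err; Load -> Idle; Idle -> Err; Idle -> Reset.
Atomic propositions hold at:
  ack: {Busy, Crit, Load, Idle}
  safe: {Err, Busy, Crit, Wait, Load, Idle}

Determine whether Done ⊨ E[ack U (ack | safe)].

No

Sat(ack | safe) = {Err, Busy, Crit, Wait, Load, Idle}
E[ack U (ack | safe)]: least fixpoint, start Z0 = Sat((ack | safe)) = {Err, Busy, Crit, Wait, Load, Idle}, add states in Sat(ack) with some successor in Z. Already a fixed point.
Sat(E[ack U (ack | safe)]) = {Err, Busy, Crit, Wait, Load, Idle}
Done ∉ Sat(E[ack U (ack | safe)]) = {Err, Busy, Crit, Wait, Load, Idle}, so the formula does not hold at Done.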